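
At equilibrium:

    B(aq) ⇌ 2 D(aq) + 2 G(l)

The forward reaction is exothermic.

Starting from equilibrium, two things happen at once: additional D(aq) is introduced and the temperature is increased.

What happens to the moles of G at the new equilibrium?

decreases

Adding D (aq), a product, drives the reaction to the left.
The forward reaction is exothermic. Raising T favours the endothermic direction — shift to the left.
The net shift is to the left. G is a product, so its amount decreases.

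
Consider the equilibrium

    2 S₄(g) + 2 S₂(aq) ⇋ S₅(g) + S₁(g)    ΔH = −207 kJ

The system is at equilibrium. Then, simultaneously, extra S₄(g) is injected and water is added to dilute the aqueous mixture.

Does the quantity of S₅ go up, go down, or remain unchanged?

cannot be determined

Adding S₄ (g), a reactant, drives the reaction to the right.
Dilution lowers every aqueous concentration by the same factor. Δn_aq = 0 − 2 = -2, so the system shifts toward the side with more dissolved moles — to the left.
The two effects oppose each other, so the net shift — and hence the change in S₅ — cannot be determined from the given information.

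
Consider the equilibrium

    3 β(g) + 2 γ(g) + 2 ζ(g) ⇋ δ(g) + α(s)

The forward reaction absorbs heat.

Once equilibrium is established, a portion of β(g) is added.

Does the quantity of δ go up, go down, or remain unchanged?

Adding β (g), a reactant, drives the reaction to the right.
The net shift is to the right. δ is a product, so its amount increases.

increases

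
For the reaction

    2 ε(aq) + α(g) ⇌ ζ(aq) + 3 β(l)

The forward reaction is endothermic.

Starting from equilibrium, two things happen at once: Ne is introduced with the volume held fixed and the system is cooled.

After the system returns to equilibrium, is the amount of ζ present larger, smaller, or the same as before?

decreases

At constant volume, adding an inert gas leaves every reacting species' partial pressure unchanged, so Q is unchanged — no shift from this change.
The forward reaction is endothermic. Lowering T favours the exothermic direction — shift to the left.
The net shift is to the left. ζ is a product, so its amount decreases.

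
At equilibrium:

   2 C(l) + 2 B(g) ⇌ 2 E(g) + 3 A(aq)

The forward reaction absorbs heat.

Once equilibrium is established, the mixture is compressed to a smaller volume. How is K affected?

The equilibrium constant depends only on temperature. This perturbation changes neither the position of equilibrium nor K.

unchanged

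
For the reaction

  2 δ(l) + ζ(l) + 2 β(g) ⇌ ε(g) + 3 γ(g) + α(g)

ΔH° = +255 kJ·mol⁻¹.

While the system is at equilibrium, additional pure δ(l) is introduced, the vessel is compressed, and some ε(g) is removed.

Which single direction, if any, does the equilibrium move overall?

cannot be determined

δ is a pure liquid; its activity is 1 regardless of amount, so Q is unaffected — no shift from this change.
Gas moles: reactants 2, products 5 (Δn_gas = +3). Compression shifts the system toward the side with fewer moles of gas — to the left.
Removing ε (g), a product, drives the reaction to the right.
The individual effects push in opposite directions; without quantitative information the net direction cannot be determined.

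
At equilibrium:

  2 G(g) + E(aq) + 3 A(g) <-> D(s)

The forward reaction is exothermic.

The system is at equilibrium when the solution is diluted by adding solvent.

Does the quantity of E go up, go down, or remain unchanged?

increases

Dilution lowers every aqueous concentration by the same factor. Δn_aq = 0 − 1 = -1, so the system shifts toward the side with more dissolved moles — to the left.
The net shift is to the left. E is a reactant, so its amount increases.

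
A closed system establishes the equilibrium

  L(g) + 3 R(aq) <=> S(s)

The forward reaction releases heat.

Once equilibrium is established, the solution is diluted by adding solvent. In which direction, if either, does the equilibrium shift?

left

Dilution lowers every aqueous concentration by the same factor. Δn_aq = 0 − 3 = -3, so the system shifts toward the side with more dissolved moles — to the left.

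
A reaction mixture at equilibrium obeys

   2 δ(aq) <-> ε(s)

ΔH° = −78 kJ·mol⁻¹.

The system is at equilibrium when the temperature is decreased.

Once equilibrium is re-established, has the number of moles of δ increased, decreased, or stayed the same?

The forward reaction is exothermic. Lowering T favours the exothermic direction — shift to the right.
The net shift is to the right. δ is a reactant, so its amount decreases.

decreases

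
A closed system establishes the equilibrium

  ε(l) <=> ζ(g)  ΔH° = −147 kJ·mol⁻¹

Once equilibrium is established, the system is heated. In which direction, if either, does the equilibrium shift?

The forward reaction is exothermic. Raising T favours the endothermic direction — shift to the left.

left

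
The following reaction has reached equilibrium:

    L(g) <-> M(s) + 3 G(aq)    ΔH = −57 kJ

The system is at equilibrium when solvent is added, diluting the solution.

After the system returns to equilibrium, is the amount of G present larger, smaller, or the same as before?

increases

Dilution lowers every aqueous concentration by the same factor. Δn_aq = 3 − 0 = +3, so the system shifts toward the side with more dissolved moles — to the right.
The net shift is to the right. G is a product, so its amount increases.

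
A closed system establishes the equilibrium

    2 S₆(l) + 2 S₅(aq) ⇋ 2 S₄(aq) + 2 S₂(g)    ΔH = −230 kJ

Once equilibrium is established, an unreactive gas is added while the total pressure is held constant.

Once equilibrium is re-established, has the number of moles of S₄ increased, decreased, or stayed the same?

Adding inert gas at constant total pressure expands the volume and lowers every reacting partial pressure. With Δn_gas = 2 − 0 = +2, Q moves away from K toward the side with fewer gas moles, so the system shifts toward the side with more gas moles — to the right.
The net shift is to the right. S₄ is a product, so its amount increases.

increases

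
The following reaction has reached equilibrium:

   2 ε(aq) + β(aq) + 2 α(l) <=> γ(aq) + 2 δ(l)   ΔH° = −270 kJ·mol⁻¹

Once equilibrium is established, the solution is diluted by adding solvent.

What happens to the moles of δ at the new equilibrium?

Dilution lowers every aqueous concentration by the same factor. Δn_aq = 1 − 3 = -2, so the system shifts toward the side with more dissolved moles — to the left.
The net shift is to the left. δ is a product, so its amount decreases.

decreases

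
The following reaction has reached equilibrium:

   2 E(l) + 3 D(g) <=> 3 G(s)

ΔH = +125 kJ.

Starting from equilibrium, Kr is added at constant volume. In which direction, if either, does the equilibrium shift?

no shift

At constant volume, adding an inert gas leaves every reacting species' partial pressure unchanged, so Q is unchanged — no shift from this change.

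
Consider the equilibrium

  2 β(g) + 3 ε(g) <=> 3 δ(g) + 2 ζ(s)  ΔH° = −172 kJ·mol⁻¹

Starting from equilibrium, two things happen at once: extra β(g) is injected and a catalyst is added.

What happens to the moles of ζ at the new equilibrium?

Adding β (g), a reactant, drives the reaction to the right.
A catalyst speeds both forward and reverse rates equally; it changes neither Q nor K — no shift from this change.
The net shift is to the right. ζ is a product, so its amount increases.

increases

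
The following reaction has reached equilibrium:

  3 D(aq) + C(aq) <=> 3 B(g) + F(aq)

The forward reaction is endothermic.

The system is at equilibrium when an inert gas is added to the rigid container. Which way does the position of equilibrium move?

no shift

At constant volume, adding an inert gas leaves every reacting species' partial pressure unchanged, so Q is unchanged — no shift from this change.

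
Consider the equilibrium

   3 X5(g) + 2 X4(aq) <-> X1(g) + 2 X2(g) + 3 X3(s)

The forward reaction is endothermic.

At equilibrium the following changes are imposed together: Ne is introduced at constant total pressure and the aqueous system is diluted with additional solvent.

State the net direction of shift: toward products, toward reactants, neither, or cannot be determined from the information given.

Adding inert gas at constant total pressure expands the volume, scaling every reacting partial pressure by the same factor. Δn_gas = 3 − 3 = 0, so Q is unchanged — no shift.
Dilution lowers every aqueous concentration by the same factor. Δn_aq = 0 − 2 = -2, so the system shifts toward the side with more dissolved moles — to the left.
Only the nonzero effect(s) matter; the net shift is to the left.

left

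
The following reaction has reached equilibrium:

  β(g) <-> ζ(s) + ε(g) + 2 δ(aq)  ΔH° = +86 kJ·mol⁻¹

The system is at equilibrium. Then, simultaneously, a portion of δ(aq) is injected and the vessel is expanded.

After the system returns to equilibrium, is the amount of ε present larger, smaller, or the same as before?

decreases

Adding δ (aq), a product, drives the reaction to the left.
Gas moles: reactants 1, products 1. Δn_gas = 0, so a volume change leaves Q equal to K — no shift from this change.
The net shift is to the left. ε is a product, so its amount decreases.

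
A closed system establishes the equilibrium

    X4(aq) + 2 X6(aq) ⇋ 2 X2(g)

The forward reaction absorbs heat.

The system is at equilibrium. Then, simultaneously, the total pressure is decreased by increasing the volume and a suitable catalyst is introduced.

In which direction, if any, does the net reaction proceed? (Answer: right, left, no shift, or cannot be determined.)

Gas moles: reactants 0, products 2 (Δn_gas = +2). Expansion shifts the system toward the side with more moles of gas — to the right.
A catalyst speeds both forward and reverse rates equally; it changes neither Q nor K — no shift from this change.
Only the nonzero effect(s) matter; the net shift is to the right.

right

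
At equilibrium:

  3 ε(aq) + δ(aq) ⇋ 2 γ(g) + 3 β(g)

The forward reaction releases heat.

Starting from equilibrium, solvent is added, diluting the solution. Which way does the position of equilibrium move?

Dilution lowers every aqueous concentration by the same factor. Δn_aq = 0 − 4 = -4, so the system shifts toward the side with more dissolved moles — to the left.

left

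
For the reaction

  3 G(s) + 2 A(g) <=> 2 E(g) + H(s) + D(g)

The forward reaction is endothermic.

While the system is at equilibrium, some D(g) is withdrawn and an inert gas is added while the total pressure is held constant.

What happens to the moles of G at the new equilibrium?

Removing D (g), a product, drives the reaction to the right.
Adding inert gas at constant total pressure expands the volume and lowers every reacting partial pressure. With Δn_gas = 3 − 2 = +1, Q moves away from K toward the side with fewer gas moles, so the system shifts toward the side with more gas moles — to the right.
The net shift is to the right. G is a reactant, so its amount decreases.

decreases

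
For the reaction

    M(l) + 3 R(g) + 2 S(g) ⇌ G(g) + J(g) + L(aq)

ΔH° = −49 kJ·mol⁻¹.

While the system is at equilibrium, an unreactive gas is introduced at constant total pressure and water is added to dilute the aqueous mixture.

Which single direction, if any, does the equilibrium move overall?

cannot be determined

Adding inert gas at constant total pressure expands the volume and lowers every reacting partial pressure. With Δn_gas = 2 − 5 = -3, Q moves away from K toward the side with fewer gas moles, so the system shifts toward the side with more gas moles — to the left.
Dilution lowers every aqueous concentration by the same factor. Δn_aq = 1 − 0 = +1, so the system shifts toward the side with more dissolved moles — to the right.
The individual effects push in opposite directions; without quantitative information the net direction cannot be determined.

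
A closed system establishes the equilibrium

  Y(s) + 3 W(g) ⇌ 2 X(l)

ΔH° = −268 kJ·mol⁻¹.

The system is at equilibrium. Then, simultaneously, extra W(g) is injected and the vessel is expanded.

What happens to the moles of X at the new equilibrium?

Adding W (g), a reactant, drives the reaction to the right.
Gas moles: reactants 3, products 0 (Δn_gas = -3). Expansion shifts the system toward the side with more moles of gas — to the left.
The two effects oppose each other, so the net shift — and hence the change in X — cannot be determined from the given information.

cannot be determined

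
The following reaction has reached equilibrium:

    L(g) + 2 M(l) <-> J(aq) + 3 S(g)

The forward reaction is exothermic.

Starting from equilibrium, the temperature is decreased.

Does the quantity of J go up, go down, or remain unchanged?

The forward reaction is exothermic. Lowering T favours the exothermic direction — shift to the right.
The net shift is to the right. J is a product, so its amount increases.

increases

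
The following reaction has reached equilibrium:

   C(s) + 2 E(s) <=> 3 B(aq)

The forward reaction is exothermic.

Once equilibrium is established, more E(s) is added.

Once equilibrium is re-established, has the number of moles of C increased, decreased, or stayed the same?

E is a pure solid; its activity is 1 regardless of amount, so Q is unaffected — no shift from this change.
No net shift occurs, so the amount of C is unchanged.

unchanged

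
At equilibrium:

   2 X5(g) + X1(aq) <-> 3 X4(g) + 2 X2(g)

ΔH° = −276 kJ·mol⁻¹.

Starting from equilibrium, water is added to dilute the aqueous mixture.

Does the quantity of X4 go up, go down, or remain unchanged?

Dilution lowers every aqueous concentration by the same factor. Δn_aq = 0 − 1 = -1, so the system shifts toward the side with more dissolved moles — to the left.
The net shift is to the left. X4 is a product, so its amount decreases.

decreases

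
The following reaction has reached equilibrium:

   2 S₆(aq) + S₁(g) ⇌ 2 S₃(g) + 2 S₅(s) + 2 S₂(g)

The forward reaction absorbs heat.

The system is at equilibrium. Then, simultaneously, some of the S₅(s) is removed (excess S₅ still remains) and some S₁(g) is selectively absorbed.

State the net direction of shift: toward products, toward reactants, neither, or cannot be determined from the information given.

left

S₅ is a pure solid; its activity is 1 regardless of amount, so Q is unaffected — no shift from this change.
Removing S₁ (g), a reactant, drives the reaction to the left.
Only the nonzero effect(s) matter; the net shift is to the left.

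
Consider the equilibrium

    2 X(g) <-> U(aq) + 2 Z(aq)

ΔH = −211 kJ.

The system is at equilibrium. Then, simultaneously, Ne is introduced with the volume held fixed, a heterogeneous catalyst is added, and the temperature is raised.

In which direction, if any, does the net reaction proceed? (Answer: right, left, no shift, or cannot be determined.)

At constant volume, adding an inert gas leaves every reacting species' partial pressure unchanged, so Q is unchanged — no shift from this change.
A catalyst speeds both forward and reverse rates equally; it changes neither Q nor K — no shift from this change.
The forward reaction is exothermic. Raising T favours the endothermic direction — shift to the left.
Only the nonzero effect(s) matter; the net shift is to the left.

left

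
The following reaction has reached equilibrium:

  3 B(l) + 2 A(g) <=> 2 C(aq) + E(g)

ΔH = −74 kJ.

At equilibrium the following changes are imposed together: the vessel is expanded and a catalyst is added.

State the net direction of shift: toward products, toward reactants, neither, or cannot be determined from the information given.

left

Gas moles: reactants 2, products 1 (Δn_gas = -1). Expansion shifts the system toward the side with more moles of gas — to the left.
A catalyst speeds both forward and reverse rates equally; it changes neither Q nor K — no shift from this change.
Only the nonzero effect(s) matter; the net shift is to the left.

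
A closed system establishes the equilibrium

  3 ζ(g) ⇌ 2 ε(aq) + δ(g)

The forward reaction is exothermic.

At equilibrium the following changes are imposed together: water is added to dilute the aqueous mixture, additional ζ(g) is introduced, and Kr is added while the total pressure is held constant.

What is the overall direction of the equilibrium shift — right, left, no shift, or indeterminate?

Dilution lowers every aqueous concentration by the same factor. Δn_aq = 2 − 0 = +2, so the system shifts toward the side with more dissolved moles — to the right.
Adding ζ (g), a reactant, drives the reaction to the right.
Adding inert gas at constant total pressure expands the volume and lowers every reacting partial pressure. With Δn_gas = 1 − 3 = -2, Q moves away from K toward the side with fewer gas moles, so the system shifts toward the side with more gas moles — to the left.
The individual effects push in opposite directions; without quantitative information the net direction cannot be determined.

cannot be determined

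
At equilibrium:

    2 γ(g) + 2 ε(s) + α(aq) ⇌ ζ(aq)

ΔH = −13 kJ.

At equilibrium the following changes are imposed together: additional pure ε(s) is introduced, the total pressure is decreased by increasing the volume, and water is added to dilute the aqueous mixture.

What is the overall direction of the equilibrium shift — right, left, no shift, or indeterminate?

left

ε is a pure solid; its activity is 1 regardless of amount, so Q is unaffected — no shift from this change.
Gas moles: reactants 2, products 0 (Δn_gas = -2). Expansion shifts the system toward the side with more moles of gas — to the left.
Dilution scales every aqueous concentration by the same factor. Δn_aq = 1 − 1 = 0, so Q is unchanged — no shift.
Only the nonzero effect(s) matter; the net shift is to the left.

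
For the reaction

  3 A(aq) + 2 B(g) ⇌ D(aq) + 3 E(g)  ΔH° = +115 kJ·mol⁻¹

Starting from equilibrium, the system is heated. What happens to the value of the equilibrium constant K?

increases

K depends on temperature via the van 't Hoff relation. The forward reaction is endothermic, so raising T increases K.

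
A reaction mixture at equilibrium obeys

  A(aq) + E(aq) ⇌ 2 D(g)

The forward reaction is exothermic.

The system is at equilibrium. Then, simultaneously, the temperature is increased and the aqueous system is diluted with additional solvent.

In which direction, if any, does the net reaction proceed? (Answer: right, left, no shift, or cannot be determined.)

The forward reaction is exothermic. Raising T favours the endothermic direction — shift to the left.
Dilution lowers every aqueous concentration by the same factor. Δn_aq = 0 − 2 = -2, so the system shifts toward the side with more dissolved moles — to the left.
All effects act in the same direction — net shift to the left.

left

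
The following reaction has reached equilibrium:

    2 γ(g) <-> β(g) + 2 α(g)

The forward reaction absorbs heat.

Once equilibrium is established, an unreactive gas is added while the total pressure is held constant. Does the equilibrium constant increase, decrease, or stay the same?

unchanged

The equilibrium constant depends only on temperature. This perturbation may move the position of equilibrium, but since T is unchanged, K itself is unchanged.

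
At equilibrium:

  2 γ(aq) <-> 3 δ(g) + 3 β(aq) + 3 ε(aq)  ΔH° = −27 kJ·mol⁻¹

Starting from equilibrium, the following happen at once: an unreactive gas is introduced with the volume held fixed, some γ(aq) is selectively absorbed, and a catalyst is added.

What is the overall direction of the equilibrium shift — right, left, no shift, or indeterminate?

left

At constant volume, adding an inert gas leaves every reacting species' partial pressure unchanged, so Q is unchanged — no shift from this change.
Removing γ (aq), a reactant, drives the reaction to the left.
A catalyst speeds both forward and reverse rates equally; it changes neither Q nor K — no shift from this change.
Only the nonzero effect(s) matter; the net shift is to the left.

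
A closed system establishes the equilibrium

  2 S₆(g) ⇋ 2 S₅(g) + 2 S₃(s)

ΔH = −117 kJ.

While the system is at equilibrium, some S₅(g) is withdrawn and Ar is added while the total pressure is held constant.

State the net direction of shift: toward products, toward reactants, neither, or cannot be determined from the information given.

Removing S₅ (g), a product, drives the reaction to the right.
Adding inert gas at constant total pressure expands the volume, scaling every reacting partial pressure by the same factor. Δn_gas = 2 − 2 = 0, so Q is unchanged — no shift.
Only the nonzero effect(s) matter; the net shift is to the right.

right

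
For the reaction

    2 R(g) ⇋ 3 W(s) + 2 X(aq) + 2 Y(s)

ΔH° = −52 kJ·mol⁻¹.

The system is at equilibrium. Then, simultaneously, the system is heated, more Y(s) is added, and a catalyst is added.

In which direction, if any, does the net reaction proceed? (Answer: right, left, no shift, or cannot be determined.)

The forward reaction is exothermic. Raising T favours the endothermic direction — shift to the left.
Y is a pure solid; its activity is 1 regardless of amount, so Q is unaffected — no shift from this change.
A catalyst speeds both forward and reverse rates equally; it changes neither Q nor K — no shift from this change.
Only the nonzero effect(s) matter; the net shift is to the left.

left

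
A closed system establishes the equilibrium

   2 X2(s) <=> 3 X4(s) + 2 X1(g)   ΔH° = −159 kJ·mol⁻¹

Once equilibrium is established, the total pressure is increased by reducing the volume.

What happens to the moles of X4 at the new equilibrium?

decreases

Gas moles: reactants 0, products 2 (Δn_gas = +2). Compression shifts the system toward the side with fewer moles of gas — to the left.
The net shift is to the left. X4 is a product, so its amount decreases.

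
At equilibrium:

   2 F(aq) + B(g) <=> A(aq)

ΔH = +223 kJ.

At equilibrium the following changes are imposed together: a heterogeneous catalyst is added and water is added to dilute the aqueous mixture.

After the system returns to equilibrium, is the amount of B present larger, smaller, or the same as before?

increases

A catalyst speeds both forward and reverse rates equally; it changes neither Q nor K — no shift from this change.
Dilution lowers every aqueous concentration by the same factor. Δn_aq = 1 − 2 = -1, so the system shifts toward the side with more dissolved moles — to the left.
The net shift is to the left. B is a reactant, so its amount increases.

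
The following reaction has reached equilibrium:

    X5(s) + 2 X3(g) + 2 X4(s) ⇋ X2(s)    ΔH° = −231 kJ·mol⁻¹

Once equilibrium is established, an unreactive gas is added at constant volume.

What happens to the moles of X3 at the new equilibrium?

At constant volume, adding an inert gas leaves every reacting species' partial pressure unchanged, so Q is unchanged — no shift from this change.
No net shift occurs, so the amount of X3 is unchanged.

unchanged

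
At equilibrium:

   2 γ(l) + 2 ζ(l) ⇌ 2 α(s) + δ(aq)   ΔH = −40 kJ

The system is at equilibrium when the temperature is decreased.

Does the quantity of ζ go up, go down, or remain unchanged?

The forward reaction is exothermic. Lowering T favours the exothermic direction — shift to the right.
The net shift is to the right. ζ is a reactant, so its amount decreases.

decreases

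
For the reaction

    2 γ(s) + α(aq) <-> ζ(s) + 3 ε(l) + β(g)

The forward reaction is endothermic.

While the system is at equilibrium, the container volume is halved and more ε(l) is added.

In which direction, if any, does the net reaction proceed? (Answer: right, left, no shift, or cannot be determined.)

Gas moles: reactants 0, products 1 (Δn_gas = +1). Compression shifts the system toward the side with fewer moles of gas — to the left.
ε is a pure liquid; its activity is 1 regardless of amount, so Q is unaffected — no shift from this change.
Only the nonzero effect(s) matter; the net shift is to the left.

left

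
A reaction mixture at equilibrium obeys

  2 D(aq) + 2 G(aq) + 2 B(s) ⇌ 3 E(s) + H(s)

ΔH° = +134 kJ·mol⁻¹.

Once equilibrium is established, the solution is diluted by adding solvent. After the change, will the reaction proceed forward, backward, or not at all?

Dilution lowers every aqueous concentration by the same factor. Δn_aq = 0 − 4 = -4, so the system shifts toward the side with more dissolved moles — to the left.

left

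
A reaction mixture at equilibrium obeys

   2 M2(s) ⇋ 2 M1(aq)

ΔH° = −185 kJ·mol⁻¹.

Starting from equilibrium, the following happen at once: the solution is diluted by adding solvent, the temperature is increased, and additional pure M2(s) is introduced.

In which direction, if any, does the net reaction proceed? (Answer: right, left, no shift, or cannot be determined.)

Dilution lowers every aqueous concentration by the same factor. Δn_aq = 2 − 0 = +2, so the system shifts toward the side with more dissolved moles — to the right.
The forward reaction is exothermic. Raising T favours the endothermic direction — shift to the left.
M2 is a pure solid; its activity is 1 regardless of amount, so Q is unaffected — no shift from this change.
The individual effects push in opposite directions; without quantitative information the net direction cannot be determined.

cannot be determined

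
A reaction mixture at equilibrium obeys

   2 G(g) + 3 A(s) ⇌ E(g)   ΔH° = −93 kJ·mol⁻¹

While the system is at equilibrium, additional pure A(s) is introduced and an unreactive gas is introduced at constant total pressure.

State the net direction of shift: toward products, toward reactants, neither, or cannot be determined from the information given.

A is a pure solid; its activity is 1 regardless of amount, so Q is unaffected — no shift from this change.
Adding inert gas at constant total pressure expands the volume and lowers every reacting partial pressure. With Δn_gas = 1 − 2 = -1, Q moves away from K toward the side with fewer gas moles, so the system shifts toward the side with more gas moles — to the left.
Only the nonzero effect(s) matter; the net shift is to the left.

left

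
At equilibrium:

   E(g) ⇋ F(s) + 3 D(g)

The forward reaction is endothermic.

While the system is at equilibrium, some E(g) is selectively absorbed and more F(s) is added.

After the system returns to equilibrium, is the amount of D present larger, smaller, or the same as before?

Removing E (g), a reactant, drives the reaction to the left.
F is a pure solid; its activity is 1 regardless of amount, so Q is unaffected — no shift from this change.
The net shift is to the left. D is a product, so its amount decreases.

decreases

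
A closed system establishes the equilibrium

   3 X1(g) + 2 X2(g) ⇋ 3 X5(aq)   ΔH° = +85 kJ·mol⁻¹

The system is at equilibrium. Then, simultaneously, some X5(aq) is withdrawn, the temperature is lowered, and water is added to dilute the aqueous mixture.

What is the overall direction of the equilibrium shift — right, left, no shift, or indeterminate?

Removing X5 (aq), a product, drives the reaction to the right.
The forward reaction is endothermic. Lowering T favours the exothermic direction — shift to the left.
Dilution lowers every aqueous concentration by the same factor. Δn_aq = 3 − 0 = +3, so the system shifts toward the side with more dissolved moles — to the right.
The individual effects push in opposite directions; without quantitative information the net direction cannot be determined.

cannot be determined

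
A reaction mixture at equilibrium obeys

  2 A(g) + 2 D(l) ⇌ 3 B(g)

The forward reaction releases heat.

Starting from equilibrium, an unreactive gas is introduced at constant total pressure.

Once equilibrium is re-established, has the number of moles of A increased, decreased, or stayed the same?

decreases

Adding inert gas at constant total pressure expands the volume and lowers every reacting partial pressure. With Δn_gas = 3 − 2 = +1, Q moves away from K toward the side with fewer gas moles, so the system shifts toward the side with more gas moles — to the right.
The net shift is to the right. A is a reactant, so its amount decreases.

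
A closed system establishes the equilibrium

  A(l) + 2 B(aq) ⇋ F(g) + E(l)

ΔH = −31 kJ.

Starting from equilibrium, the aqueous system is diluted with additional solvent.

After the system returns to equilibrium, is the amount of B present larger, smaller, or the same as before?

increases

Dilution lowers every aqueous concentration by the same factor. Δn_aq = 0 − 2 = -2, so the system shifts toward the side with more dissolved moles — to the left.
The net shift is to the left. B is a reactant, so its amount increases.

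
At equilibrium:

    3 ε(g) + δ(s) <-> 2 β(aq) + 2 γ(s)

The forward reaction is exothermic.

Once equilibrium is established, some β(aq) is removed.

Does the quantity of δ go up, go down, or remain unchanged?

decreases

Removing β (aq), a product, drives the reaction to the right.
The net shift is to the right. δ is a reactant, so its amount decreases.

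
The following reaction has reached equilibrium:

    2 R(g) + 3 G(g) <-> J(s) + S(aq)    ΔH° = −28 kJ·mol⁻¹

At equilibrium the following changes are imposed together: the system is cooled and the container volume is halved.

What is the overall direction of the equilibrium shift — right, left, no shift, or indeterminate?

The forward reaction is exothermic. Lowering T favours the exothermic direction — shift to the right.
Gas moles: reactants 5, products 0 (Δn_gas = -5). Compression shifts the system toward the side with fewer moles of gas — to the right.
All effects act in the same direction — net shift to the right.

right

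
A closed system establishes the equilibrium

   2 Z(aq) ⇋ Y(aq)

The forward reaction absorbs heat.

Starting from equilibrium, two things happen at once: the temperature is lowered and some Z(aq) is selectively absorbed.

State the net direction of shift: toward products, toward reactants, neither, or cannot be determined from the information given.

The forward reaction is endothermic. Lowering T favours the exothermic direction — shift to the left.
Removing Z (aq), a reactant, drives the reaction to the left.
All effects act in the same direction — net shift to the left.

left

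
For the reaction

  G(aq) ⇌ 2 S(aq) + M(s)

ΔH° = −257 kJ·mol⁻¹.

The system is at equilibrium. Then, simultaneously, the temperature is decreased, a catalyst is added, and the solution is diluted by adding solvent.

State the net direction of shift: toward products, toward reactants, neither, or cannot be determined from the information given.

The forward reaction is exothermic. Lowering T favours the exothermic direction — shift to the right.
A catalyst speeds both forward and reverse rates equally; it changes neither Q nor K — no shift from this change.
Dilution lowers every aqueous concentration by the same factor. Δn_aq = 2 − 1 = +1, so the system shifts toward the side with more dissolved moles — to the right.
Only the nonzero effect(s) matter; the net shift is to the right.

right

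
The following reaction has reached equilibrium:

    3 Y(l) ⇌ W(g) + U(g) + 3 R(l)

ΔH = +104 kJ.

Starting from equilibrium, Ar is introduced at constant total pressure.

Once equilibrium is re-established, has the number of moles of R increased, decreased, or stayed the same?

increases

Adding inert gas at constant total pressure expands the volume and lowers every reacting partial pressure. With Δn_gas = 2 − 0 = +2, Q moves away from K toward the side with fewer gas moles, so the system shifts toward the side with more gas moles — to the right.
The net shift is to the right. R is a product, so its amount increases.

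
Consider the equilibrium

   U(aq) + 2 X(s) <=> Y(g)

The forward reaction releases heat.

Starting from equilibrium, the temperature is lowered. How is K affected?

K depends on temperature via the van 't Hoff relation. The forward reaction is exothermic, so lowering T increases K.

increases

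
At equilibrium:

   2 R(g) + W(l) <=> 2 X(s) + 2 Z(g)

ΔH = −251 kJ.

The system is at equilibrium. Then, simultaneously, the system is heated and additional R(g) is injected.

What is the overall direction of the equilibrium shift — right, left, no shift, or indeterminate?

The forward reaction is exothermic. Raising T favours the endothermic direction — shift to the left.
Adding R (g), a reactant, drives the reaction to the right.
The individual effects push in opposite directions; without quantitative information the net direction cannot be determined.

cannot be determined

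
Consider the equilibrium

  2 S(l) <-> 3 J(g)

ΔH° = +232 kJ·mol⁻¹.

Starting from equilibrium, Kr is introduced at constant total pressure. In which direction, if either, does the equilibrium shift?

Adding inert gas at constant total pressure expands the volume and lowers every reacting partial pressure. With Δn_gas = 3 − 0 = +3, Q moves away from K toward the side with fewer gas moles, so the system shifts toward the side with more gas moles — to the right.

right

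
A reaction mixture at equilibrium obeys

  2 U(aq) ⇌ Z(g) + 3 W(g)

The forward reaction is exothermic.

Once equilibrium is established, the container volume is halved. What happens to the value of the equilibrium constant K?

unchanged

The equilibrium constant depends only on temperature. This perturbation may move the position of equilibrium, but since T is unchanged, K itself is unchanged.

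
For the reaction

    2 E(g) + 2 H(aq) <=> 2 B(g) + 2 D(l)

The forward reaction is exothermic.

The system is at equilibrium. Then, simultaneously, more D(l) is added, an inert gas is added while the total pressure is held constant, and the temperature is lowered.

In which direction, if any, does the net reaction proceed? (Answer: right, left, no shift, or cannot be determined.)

D is a pure liquid; its activity is 1 regardless of amount, so Q is unaffected — no shift from this change.
Adding inert gas at constant total pressure expands the volume, scaling every reacting partial pressure by the same factor. Δn_gas = 2 − 2 = 0, so Q is unchanged — no shift.
The forward reaction is exothermic. Lowering T favours the exothermic direction — shift to the right.
Only the nonzero effect(s) matter; the net shift is to the right.

right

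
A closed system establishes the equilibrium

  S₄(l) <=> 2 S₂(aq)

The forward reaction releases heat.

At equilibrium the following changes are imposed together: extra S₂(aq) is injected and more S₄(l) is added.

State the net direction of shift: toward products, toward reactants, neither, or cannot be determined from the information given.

left

Adding S₂ (aq), a product, drives the reaction to the left.
S₄ is a pure liquid; its activity is 1 regardless of amount, so Q is unaffected — no shift from this change.
Only the nonzero effect(s) matter; the net shift is to the left.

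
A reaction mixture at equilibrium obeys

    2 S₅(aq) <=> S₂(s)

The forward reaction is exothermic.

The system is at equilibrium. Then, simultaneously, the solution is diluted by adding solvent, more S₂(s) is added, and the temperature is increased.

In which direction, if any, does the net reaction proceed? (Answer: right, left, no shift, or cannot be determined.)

Dilution lowers every aqueous concentration by the same factor. Δn_aq = 0 − 2 = -2, so the system shifts toward the side with more dissolved moles — to the left.
S₂ is a pure solid; its activity is 1 regardless of amount, so Q is unaffected — no shift from this change.
The forward reaction is exothermic. Raising T favours the endothermic direction — shift to the left.
Only the nonzero effect(s) matter; the net shift is to the left.

left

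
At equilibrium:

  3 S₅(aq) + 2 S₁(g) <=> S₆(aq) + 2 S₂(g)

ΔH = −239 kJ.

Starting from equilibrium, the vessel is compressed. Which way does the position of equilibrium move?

no shift

Gas moles: reactants 2, products 2. Δn_gas = 0, so a volume change leaves Q equal to K — no shift from this change.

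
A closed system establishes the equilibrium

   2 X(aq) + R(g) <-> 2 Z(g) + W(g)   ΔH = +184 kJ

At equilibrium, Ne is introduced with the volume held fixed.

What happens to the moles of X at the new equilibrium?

At constant volume, adding an inert gas leaves every reacting species' partial pressure unchanged, so Q is unchanged — no shift from this change.
No net shift occurs, so the amount of X is unchanged.

unchanged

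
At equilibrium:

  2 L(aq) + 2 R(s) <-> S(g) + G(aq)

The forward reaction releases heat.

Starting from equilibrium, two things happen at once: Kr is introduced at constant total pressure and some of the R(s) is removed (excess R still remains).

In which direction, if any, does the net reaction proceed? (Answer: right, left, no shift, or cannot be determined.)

Adding inert gas at constant total pressure expands the volume and lowers every reacting partial pressure. With Δn_gas = 1 − 0 = +1, Q moves away from K toward the side with fewer gas moles, so the system shifts toward the side with more gas moles — to the right.
R is a pure solid; its activity is 1 regardless of amount, so Q is unaffected — no shift from this change.
Only the nonzero effect(s) matter; the net shift is to the right.

right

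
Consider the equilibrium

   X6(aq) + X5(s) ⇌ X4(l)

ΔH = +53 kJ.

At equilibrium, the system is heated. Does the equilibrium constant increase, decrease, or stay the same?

K depends on temperature via the van 't Hoff relation. The forward reaction is endothermic, so raising T increases K.

increases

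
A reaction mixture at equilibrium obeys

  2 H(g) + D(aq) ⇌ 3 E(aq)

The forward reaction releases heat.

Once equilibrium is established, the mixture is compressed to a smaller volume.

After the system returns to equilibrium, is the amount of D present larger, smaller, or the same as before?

decreases

Gas moles: reactants 2, products 0 (Δn_gas = -2). Compression shifts the system toward the side with fewer moles of gas — to the right.
The net shift is to the right. D is a reactant, so its amount decreases.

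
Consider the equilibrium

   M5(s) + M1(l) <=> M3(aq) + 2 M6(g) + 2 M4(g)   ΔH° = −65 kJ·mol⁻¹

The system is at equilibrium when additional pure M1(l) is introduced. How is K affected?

unchanged

The equilibrium constant depends only on temperature. This perturbation changes neither the position of equilibrium nor K.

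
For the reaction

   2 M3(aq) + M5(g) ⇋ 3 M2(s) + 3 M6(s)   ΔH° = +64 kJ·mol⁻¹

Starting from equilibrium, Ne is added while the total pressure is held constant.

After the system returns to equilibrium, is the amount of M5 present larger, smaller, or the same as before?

increases

Adding inert gas at constant total pressure expands the volume and lowers every reacting partial pressure. With Δn_gas = 0 − 1 = -1, Q moves away from K toward the side with fewer gas moles, so the system shifts toward the side with more gas moles — to the left.
The net shift is to the left. M5 is a reactant, so its amount increases.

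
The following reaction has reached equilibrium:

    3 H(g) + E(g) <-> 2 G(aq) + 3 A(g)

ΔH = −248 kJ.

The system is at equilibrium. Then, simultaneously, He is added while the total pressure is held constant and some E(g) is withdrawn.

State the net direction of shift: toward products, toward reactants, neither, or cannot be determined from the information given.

Adding inert gas at constant total pressure expands the volume and lowers every reacting partial pressure. With Δn_gas = 3 − 4 = -1, Q moves away from K toward the side with fewer gas moles, so the system shifts toward the side with more gas moles — to the left.
Removing E (g), a reactant, drives the reaction to the left.
All effects act in the same direction — net shift to the left.

left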